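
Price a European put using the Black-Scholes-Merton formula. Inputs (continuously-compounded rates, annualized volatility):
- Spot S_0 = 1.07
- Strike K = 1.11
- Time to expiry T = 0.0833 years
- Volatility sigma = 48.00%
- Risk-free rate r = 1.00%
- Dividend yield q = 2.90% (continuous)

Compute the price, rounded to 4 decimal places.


d1 = (ln(S/K) + (r - q + 0.5*sigma^2) * T) / (sigma * sqrt(T)) = -0.20707855
d2 = d1 - sigma * sqrt(T) = -0.34561490
exp(-rT) = 0.99916735; exp(-qT) = 0.99758722
P = K * exp(-rT) * N(-d2) - S_0 * exp(-qT) * N(-d1)
N(-d1) = 0.58202574; N(-d2) = 0.63518393
P = 1.1100 * 0.99916735 * 0.63518393 - 1.0700 * 0.99758722 * 0.58202574 = 0.0832

Answer: Price = 0.0832


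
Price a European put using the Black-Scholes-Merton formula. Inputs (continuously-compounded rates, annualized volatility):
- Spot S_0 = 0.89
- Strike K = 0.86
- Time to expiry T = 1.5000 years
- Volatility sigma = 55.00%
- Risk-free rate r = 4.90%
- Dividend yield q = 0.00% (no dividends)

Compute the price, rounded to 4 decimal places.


d1 = (ln(S/K) + (r - q + 0.5*sigma^2) * T) / (sigma * sqrt(T)) = 0.49682195
d2 = d1 - sigma * sqrt(T) = -0.17678773
exp(-rT) = 0.92913615; exp(-qT) = 1.00000000
P = K * exp(-rT) * N(-d2) - S_0 * exp(-qT) * N(-d1)
N(-d1) = 0.30965731; N(-d2) = 0.57016244
P = 0.8600 * 0.92913615 * 0.57016244 - 0.8900 * 1.00000000 * 0.30965731 = 0.1800

Answer: Price = 0.1800


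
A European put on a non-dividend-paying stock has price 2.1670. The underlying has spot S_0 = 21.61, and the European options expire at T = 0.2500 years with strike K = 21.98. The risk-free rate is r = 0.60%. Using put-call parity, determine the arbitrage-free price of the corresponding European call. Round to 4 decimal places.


Put-call parity: C - P = S_0 * exp(-qT) - K * exp(-rT).
S_0 * exp(-qT) = 21.6100 * 1.00000000 = 21.61000000
K * exp(-rT) = 21.9800 * 0.99850112 = 21.94705472
C = P + S*exp(-qT) - K*exp(-rT)
C = 2.1670 + 21.61000000 - 21.94705472 = 1.8299

Answer: Call price = 1.8299


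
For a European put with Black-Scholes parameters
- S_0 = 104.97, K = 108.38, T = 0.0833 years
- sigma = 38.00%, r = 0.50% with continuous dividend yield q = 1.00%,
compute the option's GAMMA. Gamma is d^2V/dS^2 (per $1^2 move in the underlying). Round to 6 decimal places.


Answer: Gamma = 0.033637

Derivation:
d1 = -0.2404495915; d2 = -0.3501242012
phi(d1) = 0.3875747536; exp(-qT) = 0.9991673468; exp(-rT) = 0.9995835867
Gamma = exp(-qT) * phi(d1) / (S * sigma * sqrt(T)) = 0.9991673468 * 0.3875747536 / (104.9700 * 0.3800 * 0.2886173938) = 0.033637


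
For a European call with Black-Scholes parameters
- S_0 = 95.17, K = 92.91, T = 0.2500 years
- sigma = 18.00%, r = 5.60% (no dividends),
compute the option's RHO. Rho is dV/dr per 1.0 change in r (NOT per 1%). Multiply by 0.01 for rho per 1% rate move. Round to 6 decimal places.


Answer: Rho = 14.822333

Derivation:
d1 = 0.4675942603; d2 = 0.3775942603
phi(d1) = 0.3576284326; exp(-qT) = 1.0000000000; exp(-rT) = 0.9860975443
N(d2) = 0.6471339854
Rho = K*T*exp(-rT)*N(d2) = 92.9100 * 0.2500 * 0.9860975443 * 0.6471339854 = 14.822333


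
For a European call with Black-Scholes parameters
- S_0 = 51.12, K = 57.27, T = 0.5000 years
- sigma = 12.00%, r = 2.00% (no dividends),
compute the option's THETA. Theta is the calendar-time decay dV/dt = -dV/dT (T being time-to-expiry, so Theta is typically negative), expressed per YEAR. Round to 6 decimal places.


Answer: Theta = -0.981166

Derivation:
d1 = -1.1785244581; d2 = -1.2633772719
phi(d1) = 0.1992094525; exp(-qT) = 1.0000000000; exp(-rT) = 0.9900498337
Theta = -S*exp(-qT)*phi(d1)*sigma/(2*sqrt(T)) - r*K*exp(-rT)*N(d2) + q*S*exp(-qT)*N(d1)
N(d1) = 0.1192937938; N(d2) = 0.1032268141; sqrt(T) = 0.7071067812
Term 1 = -51.1200 * 1.0000000000 * 0.1992094525 * 0.1200 / (2 * 0.7071067812) = -0.8641060289
Term 2 = -0.0200 * 57.2700 * 0.9900498337 * 0.1032268141 = -0.1170595251
Term 3 = 0 (no dividend yield, q = 0)
Theta = -0.8641060289 + (-0.1170595251) + (0.0000000000) = -0.981166


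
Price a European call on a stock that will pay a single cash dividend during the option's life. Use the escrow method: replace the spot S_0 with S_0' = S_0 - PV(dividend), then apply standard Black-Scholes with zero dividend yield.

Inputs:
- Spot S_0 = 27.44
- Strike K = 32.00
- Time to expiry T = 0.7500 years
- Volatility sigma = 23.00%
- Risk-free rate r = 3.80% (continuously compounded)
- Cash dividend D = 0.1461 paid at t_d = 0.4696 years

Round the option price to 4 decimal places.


PV(D) = D * exp(-r * t_d) = 0.1461 * 0.98231348 = 0.14351600
S_0' = S_0 - PV(D) = 27.4400 - 0.14351600 = 27.29648400
d1 = (ln(S_0'/K) + (r + sigma^2/2)*T) / (sigma*sqrt(T)) = -0.55546367
d2 = d1 - sigma*sqrt(T) = -0.75464952
exp(-rT) = 0.97190229
N(d1) = 0.28928878; N(d2) = 0.22522965
C = S_0' * N(d1) - K * exp(-rT) * N(d2) = 27.29648400 * 0.28928878 - 32.0000 * 0.97190229 * 0.22522965 = 0.8917

Answer: Price = 0.8917


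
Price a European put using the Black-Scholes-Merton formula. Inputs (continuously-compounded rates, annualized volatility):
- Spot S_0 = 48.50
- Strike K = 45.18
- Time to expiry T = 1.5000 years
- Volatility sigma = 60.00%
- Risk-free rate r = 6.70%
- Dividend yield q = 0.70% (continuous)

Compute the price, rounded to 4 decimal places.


d1 = (ln(S/K) + (r - q + 0.5*sigma^2) * T) / (sigma * sqrt(T)) = 0.58639327
d2 = d1 - sigma * sqrt(T) = -0.14845366
exp(-rT) = 0.90438511; exp(-qT) = 0.98955493
P = K * exp(-rT) * N(-d2) - S_0 * exp(-qT) * N(-d1)
N(-d1) = 0.27880563; N(-d2) = 0.55900762
P = 45.1800 * 0.90438511 * 0.55900762 - 48.5000 * 0.98955493 * 0.27880563 = 9.4603

Answer: Price = 9.4603


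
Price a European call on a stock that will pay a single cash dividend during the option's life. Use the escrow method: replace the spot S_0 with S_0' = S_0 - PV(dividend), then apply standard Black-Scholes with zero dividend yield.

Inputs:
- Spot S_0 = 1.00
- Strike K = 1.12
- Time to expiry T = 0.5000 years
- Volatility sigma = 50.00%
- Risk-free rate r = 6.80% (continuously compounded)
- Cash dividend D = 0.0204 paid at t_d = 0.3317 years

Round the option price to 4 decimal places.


PV(D) = D * exp(-r * t_d) = 0.0204 * 0.97769688 = 0.01994502
S_0' = S_0 - PV(D) = 1.0000 - 0.01994502 = 0.98005498
d1 = (ln(S_0'/K) + (r + sigma^2/2)*T) / (sigma*sqrt(T)) = -0.10458191
d2 = d1 - sigma*sqrt(T) = -0.45813530
exp(-rT) = 0.96657150
N(d1) = 0.45835379; N(d2) = 0.32342762
C = S_0' * N(d1) - K * exp(-rT) * N(d2) = 0.98005498 * 0.45835379 - 1.1200 * 0.96657150 * 0.32342762 = 0.0991

Answer: Price = 0.0991


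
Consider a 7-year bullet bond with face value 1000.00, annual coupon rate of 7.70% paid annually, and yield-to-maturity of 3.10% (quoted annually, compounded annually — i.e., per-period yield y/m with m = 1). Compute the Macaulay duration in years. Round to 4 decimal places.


Answer: Macaulay duration = 5.8393 years

Derivation:
Coupon per period c = face * coupon_rate / m = 77.000000
Periods per year m = 1; per-period yield y/m = 0.031000
Number of cashflows N = 7
Cashflows (t years, CF_t, discount factor 1/(1+y/m)^(m*t), PV):
  t = 1.0000: CF_t = 77.000000, DF = 0.969932, PV = 74.684772
  t = 2.0000: CF_t = 77.000000, DF = 0.940768, PV = 72.439158
  t = 3.0000: CF_t = 77.000000, DF = 0.912481, PV = 70.261065
  t = 4.0000: CF_t = 77.000000, DF = 0.885045, PV = 68.148463
  t = 5.0000: CF_t = 77.000000, DF = 0.858434, PV = 66.099382
  t = 6.0000: CF_t = 77.000000, DF = 0.832622, PV = 64.111913
  t = 7.0000: CF_t = 1077.000000, DF = 0.807587, PV = 869.771246
Price P = sum_t PV_t = 1285.515999
Macaulay numerator sum_t t * PV_t:
  t * PV_t at t = 1.0000: 74.684772
  t * PV_t at t = 2.0000: 144.878316
  t * PV_t at t = 3.0000: 210.783195
  t * PV_t at t = 4.0000: 272.593851
  t * PV_t at t = 5.0000: 330.496910
  t * PV_t at t = 6.0000: 384.671476
  t * PV_t at t = 7.0000: 6088.398725
Macaulay duration D = (sum_t t * PV_t) / P = 7506.507246 / 1285.515999 = 5.839295


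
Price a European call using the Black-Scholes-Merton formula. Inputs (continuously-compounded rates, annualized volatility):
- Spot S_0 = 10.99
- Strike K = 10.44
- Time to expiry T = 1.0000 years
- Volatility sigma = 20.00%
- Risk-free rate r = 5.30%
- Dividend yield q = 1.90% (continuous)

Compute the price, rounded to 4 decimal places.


Answer: Price = 1.3384

Derivation:
d1 = (ln(S/K) + (r - q + 0.5*sigma^2) * T) / (sigma * sqrt(T)) = 0.52670593
d2 = d1 - sigma * sqrt(T) = 0.32670593
exp(-rT) = 0.94838001; exp(-qT) = 0.98117936
C = S_0 * exp(-qT) * N(d1) - K * exp(-rT) * N(d2)
N(d1) = 0.70080109; N(d2) = 0.62805484
C = 10.9900 * 0.98117936 * 0.70080109 - 10.4400 * 0.94838001 * 0.62805484 = 1.3384


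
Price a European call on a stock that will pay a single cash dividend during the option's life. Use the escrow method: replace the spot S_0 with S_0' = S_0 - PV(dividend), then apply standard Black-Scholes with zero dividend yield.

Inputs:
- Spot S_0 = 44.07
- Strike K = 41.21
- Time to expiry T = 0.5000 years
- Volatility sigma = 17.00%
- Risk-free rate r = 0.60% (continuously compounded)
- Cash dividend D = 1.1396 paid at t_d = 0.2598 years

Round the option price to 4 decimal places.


PV(D) = D * exp(-r * t_d) = 1.1396 * 0.99844241 = 1.13782498
S_0' = S_0 - PV(D) = 44.0700 - 1.13782498 = 42.93217502
d1 = (ln(S_0'/K) + (r + sigma^2/2)*T) / (sigma*sqrt(T)) = 0.42564168
d2 = d1 - sigma*sqrt(T) = 0.30543353
exp(-rT) = 0.99700450
N(d1) = 0.66481552; N(d2) = 0.61998200
C = S_0' * N(d1) - K * exp(-rT) * N(d2) = 42.93217502 * 0.66481552 - 41.2100 * 0.99700450 * 0.61998200 = 3.0691

Answer: Price = 3.0691


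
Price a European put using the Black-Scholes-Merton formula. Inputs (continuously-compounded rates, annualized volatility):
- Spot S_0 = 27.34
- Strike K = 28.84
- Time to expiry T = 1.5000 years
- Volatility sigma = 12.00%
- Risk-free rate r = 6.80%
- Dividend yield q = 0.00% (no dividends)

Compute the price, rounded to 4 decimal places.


Answer: Price = 0.9998

Derivation:
d1 = (ln(S/K) + (r - q + 0.5*sigma^2) * T) / (sigma * sqrt(T)) = 0.40408088
d2 = d1 - sigma * sqrt(T) = 0.25711150
exp(-rT) = 0.90302955; exp(-qT) = 1.00000000
P = K * exp(-rT) * N(-d2) - S_0 * exp(-qT) * N(-d1)
N(-d1) = 0.34307662; N(-d2) = 0.39854635
P = 28.8400 * 0.90302955 * 0.39854635 - 27.3400 * 1.00000000 * 0.34307662 = 0.9998


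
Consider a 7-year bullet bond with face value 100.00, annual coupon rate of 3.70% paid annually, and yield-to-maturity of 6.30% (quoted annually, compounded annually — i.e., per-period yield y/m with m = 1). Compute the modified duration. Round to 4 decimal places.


Answer: Modified duration = 5.8570

Derivation:
Coupon per period c = face * coupon_rate / m = 3.700000
Periods per year m = 1; per-period yield y/m = 0.063000
Number of cashflows N = 7
Cashflows (t years, CF_t, discount factor 1/(1+y/m)^(m*t), PV):
  t = 1.0000: CF_t = 3.700000, DF = 0.940734, PV = 3.480715
  t = 2.0000: CF_t = 3.700000, DF = 0.884980, PV = 3.274426
  t = 3.0000: CF_t = 3.700000, DF = 0.832531, PV = 3.080363
  t = 4.0000: CF_t = 3.700000, DF = 0.783190, PV = 2.897802
  t = 5.0000: CF_t = 3.700000, DF = 0.736773, PV = 2.726060
  t = 6.0000: CF_t = 3.700000, DF = 0.693107, PV = 2.564497
  t = 7.0000: CF_t = 103.700000, DF = 0.652029, PV = 67.615444
Price P = sum_t PV_t = 85.639307
First compute Macaulay numerator sum_t t * PV_t:
  t * PV_t at t = 1.0000: 3.480715
  t * PV_t at t = 2.0000: 6.548852
  t * PV_t at t = 3.0000: 9.241090
  t * PV_t at t = 4.0000: 11.591207
  t * PV_t at t = 5.0000: 13.630300
  t * PV_t at t = 6.0000: 15.386980
  t * PV_t at t = 7.0000: 473.308109
Macaulay duration D = 533.187252 / 85.639307 = 6.225964
Modified duration = D / (1 + y/m) = 6.225964 / (1 + 0.063000) = 5.856975


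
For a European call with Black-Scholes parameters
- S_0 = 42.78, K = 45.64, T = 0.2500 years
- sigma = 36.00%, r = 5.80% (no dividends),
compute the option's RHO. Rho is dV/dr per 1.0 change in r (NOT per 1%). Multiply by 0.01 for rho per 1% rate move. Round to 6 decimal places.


Answer: Rho = 4.004349

Derivation:
d1 = -0.1889656741; d2 = -0.3689656741
phi(d1) = 0.3918827676; exp(-qT) = 1.0000000000; exp(-rT) = 0.9856046187
N(d2) = 0.3560766552
Rho = K*T*exp(-rT)*N(d2) = 45.6400 * 0.2500 * 0.9856046187 * 0.3560766552 = 4.004349


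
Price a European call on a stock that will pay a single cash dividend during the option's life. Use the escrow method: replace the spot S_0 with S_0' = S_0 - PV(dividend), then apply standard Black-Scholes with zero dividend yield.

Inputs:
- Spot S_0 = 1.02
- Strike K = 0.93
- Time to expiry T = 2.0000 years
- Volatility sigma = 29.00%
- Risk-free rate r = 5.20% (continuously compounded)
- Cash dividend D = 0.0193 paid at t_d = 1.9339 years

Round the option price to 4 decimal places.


PV(D) = D * exp(-r * t_d) = 0.0193 * 0.90432832 = 0.01745354
S_0' = S_0 - PV(D) = 1.0200 - 0.01745354 = 1.00254646
d1 = (ln(S_0'/K) + (r + sigma^2/2)*T) / (sigma*sqrt(T)) = 0.64179430
d2 = d1 - sigma*sqrt(T) = 0.23167237
exp(-rT) = 0.90122530
N(d1) = 0.73949662; N(d2) = 0.59160375
C = S_0' * N(d1) - K * exp(-rT) * N(d2) = 1.00254646 * 0.73949662 - 0.9300 * 0.90122530 * 0.59160375 = 0.2455

Answer: Price = 0.2455


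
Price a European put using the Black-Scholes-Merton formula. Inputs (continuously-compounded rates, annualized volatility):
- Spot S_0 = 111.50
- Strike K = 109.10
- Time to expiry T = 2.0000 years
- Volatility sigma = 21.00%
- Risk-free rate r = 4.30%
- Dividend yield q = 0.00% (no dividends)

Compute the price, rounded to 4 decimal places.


Answer: Price = 7.6009

Derivation:
d1 = (ln(S/K) + (r - q + 0.5*sigma^2) * T) / (sigma * sqrt(T)) = 0.51133820
d2 = d1 - sigma * sqrt(T) = 0.21435335
exp(-rT) = 0.91759423; exp(-qT) = 1.00000000
P = K * exp(-rT) * N(-d2) - S_0 * exp(-qT) * N(-d1)
N(-d1) = 0.30455713; N(-d2) = 0.41513576
P = 109.1000 * 0.91759423 * 0.41513576 - 111.5000 * 1.00000000 * 0.30455713 = 7.6009


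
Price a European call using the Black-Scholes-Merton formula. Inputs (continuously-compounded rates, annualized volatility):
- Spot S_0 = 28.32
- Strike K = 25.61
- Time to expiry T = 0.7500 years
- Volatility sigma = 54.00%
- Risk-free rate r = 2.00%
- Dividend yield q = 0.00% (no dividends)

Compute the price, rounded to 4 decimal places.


Answer: Price = 6.6432

Derivation:
d1 = (ln(S/K) + (r - q + 0.5*sigma^2) * T) / (sigma * sqrt(T)) = 0.48098702
d2 = d1 - sigma * sqrt(T) = 0.01333330
exp(-rT) = 0.98511194; exp(-qT) = 1.00000000
C = S_0 * exp(-qT) * N(d1) - K * exp(-rT) * N(d2)
N(d1) = 0.68473714; N(d2) = 0.50531906
C = 28.3200 * 1.00000000 * 0.68473714 - 25.6100 * 0.98511194 * 0.50531906 = 6.6432


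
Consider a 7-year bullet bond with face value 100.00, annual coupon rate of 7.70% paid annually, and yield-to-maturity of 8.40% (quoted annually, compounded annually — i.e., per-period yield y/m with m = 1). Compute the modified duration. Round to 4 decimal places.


Answer: Modified duration = 5.2009

Derivation:
Coupon per period c = face * coupon_rate / m = 7.700000
Periods per year m = 1; per-period yield y/m = 0.084000
Number of cashflows N = 7
Cashflows (t years, CF_t, discount factor 1/(1+y/m)^(m*t), PV):
  t = 1.0000: CF_t = 7.700000, DF = 0.922509, PV = 7.103321
  t = 2.0000: CF_t = 7.700000, DF = 0.851023, PV = 6.552879
  t = 3.0000: CF_t = 7.700000, DF = 0.785077, PV = 6.045091
  t = 4.0000: CF_t = 7.700000, DF = 0.724241, PV = 5.576653
  t = 5.0000: CF_t = 7.700000, DF = 0.668119, PV = 5.144514
  t = 6.0000: CF_t = 7.700000, DF = 0.616346, PV = 4.745861
  t = 7.0000: CF_t = 107.700000, DF = 0.568585, PV = 61.236552
Price P = sum_t PV_t = 96.404871
First compute Macaulay numerator sum_t t * PV_t:
  t * PV_t at t = 1.0000: 7.103321
  t * PV_t at t = 2.0000: 13.105758
  t * PV_t at t = 3.0000: 18.135274
  t * PV_t at t = 4.0000: 22.306611
  t * PV_t at t = 5.0000: 25.722568
  t * PV_t at t = 6.0000: 28.475167
  t * PV_t at t = 7.0000: 428.655863
Macaulay duration D = 543.504562 / 96.404871 = 5.637729
Modified duration = D / (1 + y/m) = 5.637729 / (1 + 0.084000) = 5.200857


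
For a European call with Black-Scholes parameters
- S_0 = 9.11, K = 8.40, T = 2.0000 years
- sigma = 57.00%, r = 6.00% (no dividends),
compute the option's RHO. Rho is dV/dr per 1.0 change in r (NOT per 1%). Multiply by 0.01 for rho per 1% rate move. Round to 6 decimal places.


d1 = 0.6525739686; d2 = -0.1535277619
phi(d1) = 0.3224313849; exp(-qT) = 1.0000000000; exp(-rT) = 0.8869204367
N(d2) = 0.4389910495
Rho = K*T*exp(-rT)*N(d2) = 8.4000 * 2.0000 * 0.8869204367 * 0.4389910495 = 6.541082

Answer: Rho = 6.541082


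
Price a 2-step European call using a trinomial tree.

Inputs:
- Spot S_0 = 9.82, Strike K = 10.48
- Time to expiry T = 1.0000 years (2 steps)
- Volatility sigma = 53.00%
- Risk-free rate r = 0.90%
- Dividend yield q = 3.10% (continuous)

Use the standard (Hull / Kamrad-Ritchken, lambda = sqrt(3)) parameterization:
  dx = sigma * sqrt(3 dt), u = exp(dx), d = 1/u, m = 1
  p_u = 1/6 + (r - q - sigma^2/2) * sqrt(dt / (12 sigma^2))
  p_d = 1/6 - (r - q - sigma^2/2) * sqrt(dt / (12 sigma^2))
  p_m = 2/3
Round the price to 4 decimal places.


dt = T/N = 0.500000; dx = sigma*sqrt(3*dt) = 0.649115
u = exp(dx) = 1.913846; d = 1/u = 0.522508
p_u = 0.104101, p_m = 0.666667, p_d = 0.229233
Discount per step: exp(-r*dt) = 0.995510
Stock lattice S(k, j) with j the centered position index:
  k=0: S(0,+0) = 9.8200
  k=1: S(1,-1) = 5.1310; S(1,+0) = 9.8200; S(1,+1) = 18.7940
  k=2: S(2,-2) = 2.6810; S(2,-1) = 5.1310; S(2,+0) = 9.8200; S(2,+1) = 18.7940; S(2,+2) = 35.9688
Terminal payoffs V(N, j) = max(S_T - K, 0):
  V(2,-2) = 0.000000; V(2,-1) = 0.000000; V(2,+0) = 0.000000; V(2,+1) = 8.313967; V(2,+2) = 25.488756
Backward induction: V(k, j) = exp(-r*dt) * [p_u * V(k+1, j+1) + p_m * V(k+1, j) + p_d * V(k+1, j-1)]
  V(1,-1) = exp(-r*dt) * [p_u*0.000000 + p_m*0.000000 + p_d*0.000000] = 0.000000
  V(1,+0) = exp(-r*dt) * [p_u*8.313967 + p_m*0.000000 + p_d*0.000000] = 0.861604
  V(1,+1) = exp(-r*dt) * [p_u*25.488756 + p_m*8.313967 + p_d*0.000000] = 8.159242
  V(0,+0) = exp(-r*dt) * [p_u*8.159242 + p_m*0.861604 + p_d*0.000000] = 1.417393

Answer: Price = V(0,0) = 1.4174


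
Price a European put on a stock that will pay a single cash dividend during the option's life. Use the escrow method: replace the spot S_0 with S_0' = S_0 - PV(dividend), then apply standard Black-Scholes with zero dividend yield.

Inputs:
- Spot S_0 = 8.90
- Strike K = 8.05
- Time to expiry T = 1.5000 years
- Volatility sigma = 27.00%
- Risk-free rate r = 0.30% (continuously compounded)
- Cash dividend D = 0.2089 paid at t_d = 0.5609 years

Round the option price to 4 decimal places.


PV(D) = D * exp(-r * t_d) = 0.2089 * 0.99831871 = 0.20854878
S_0' = S_0 - PV(D) = 8.9000 - 0.20854878 = 8.69145122
d1 = (ln(S_0'/K) + (r + sigma^2/2)*T) / (sigma*sqrt(T)) = 0.41079707
d2 = d1 - sigma*sqrt(T) = 0.08011595
exp(-rT) = 0.99551011
N(-d1) = 0.34061067; N(-d2) = 0.46807252
P = K * exp(-rT) * N(-d2) - S_0' * N(-d1) = 8.0500 * 0.99551011 * 0.46807252 - 8.69145122 * 0.34061067 = 0.7907

Answer: Price = 0.7907


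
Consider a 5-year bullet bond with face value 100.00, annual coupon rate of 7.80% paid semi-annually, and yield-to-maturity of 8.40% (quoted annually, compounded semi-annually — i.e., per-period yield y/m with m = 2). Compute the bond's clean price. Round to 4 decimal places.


Answer: Price = 97.5908

Derivation:
Coupon per period c = face * coupon_rate / m = 3.900000
Periods per year m = 2; per-period yield y/m = 0.042000
Number of cashflows N = 10
Cashflows (t years, CF_t, discount factor 1/(1+y/m)^(m*t), PV):
  t = 0.5000: CF_t = 3.900000, DF = 0.959693, PV = 3.742802
  t = 1.0000: CF_t = 3.900000, DF = 0.921010, PV = 3.591941
  t = 1.5000: CF_t = 3.900000, DF = 0.883887, PV = 3.447160
  t = 2.0000: CF_t = 3.900000, DF = 0.848260, PV = 3.308215
  t = 2.5000: CF_t = 3.900000, DF = 0.814069, PV = 3.174870
  t = 3.0000: CF_t = 3.900000, DF = 0.781257, PV = 3.046901
  t = 3.5000: CF_t = 3.900000, DF = 0.749766, PV = 2.924089
  t = 4.0000: CF_t = 3.900000, DF = 0.719545, PV = 2.806227
  t = 4.5000: CF_t = 3.900000, DF = 0.690543, PV = 2.693116
  t = 5.0000: CF_t = 103.900000, DF = 0.662709, PV = 68.855456
Price P = sum_t PV_t = 97.590778


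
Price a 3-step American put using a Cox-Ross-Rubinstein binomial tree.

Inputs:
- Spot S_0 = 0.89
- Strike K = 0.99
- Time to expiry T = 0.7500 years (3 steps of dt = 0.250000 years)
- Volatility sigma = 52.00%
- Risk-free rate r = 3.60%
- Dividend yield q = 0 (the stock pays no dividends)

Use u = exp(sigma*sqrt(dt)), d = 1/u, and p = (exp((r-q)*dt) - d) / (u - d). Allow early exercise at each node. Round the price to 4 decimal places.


Answer: Price = V(0,0) = 0.2159

Derivation:
dt = T/N = 0.250000
u = exp(sigma*sqrt(dt)) = 1.296930; d = 1/u = 0.771052
p = (exp((r-q)*dt) - d) / (u - d) = 0.452555
Discount per step: exp(-r*dt) = 0.991040
Stock lattice S(k, i) with i counting down-moves:
  k=0: S(0,0) = 0.8900
  k=1: S(1,0) = 1.1543; S(1,1) = 0.6862
  k=2: S(2,0) = 1.4970; S(2,1) = 0.8900; S(2,2) = 0.5291
  k=3: S(3,0) = 1.9415; S(3,1) = 1.1543; S(3,2) = 0.6862; S(3,3) = 0.4080
Terminal payoffs V(N, i) = max(K - S_T, 0):
  V(3,0) = 0.000000; V(3,1) = 0.000000; V(3,2) = 0.303764; V(3,3) = 0.582019
Backward induction: V(k, i) = exp(-r*dt) * [p * V(k+1, i) + (1-p) * V(k+1, i+1)]; then take max(V_cont, immediate exercise) for American.
  V(2,0) = exp(-r*dt) * [p*0.000000 + (1-p)*0.000000] = 0.000000; exercise = 0.000000; V(2,0) = max -> 0.000000
  V(2,1) = exp(-r*dt) * [p*0.000000 + (1-p)*0.303764] = 0.164804; exercise = 0.100000; V(2,1) = max -> 0.164804
  V(2,2) = exp(-r*dt) * [p*0.303764 + (1-p)*0.582019] = 0.452007; exercise = 0.460877; V(2,2) = max -> 0.460877
  V(1,0) = exp(-r*dt) * [p*0.000000 + (1-p)*0.164804] = 0.089413; exercise = 0.000000; V(1,0) = max -> 0.089413
  V(1,1) = exp(-r*dt) * [p*0.164804 + (1-p)*0.460877] = 0.323959; exercise = 0.303764; V(1,1) = max -> 0.323959
  V(0,0) = exp(-r*dt) * [p*0.089413 + (1-p)*0.323959] = 0.215862; exercise = 0.100000; V(0,0) = max -> 0.215862


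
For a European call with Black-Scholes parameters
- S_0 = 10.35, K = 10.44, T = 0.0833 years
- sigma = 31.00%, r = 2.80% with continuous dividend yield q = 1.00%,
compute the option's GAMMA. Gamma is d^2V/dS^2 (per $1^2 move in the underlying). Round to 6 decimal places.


Answer: Gamma = 0.430183

Derivation:
d1 = -0.0352749373; d2 = -0.1247463293
phi(d1) = 0.3986941514; exp(-qT) = 0.9991673468; exp(-rT) = 0.9976703179
Gamma = exp(-qT) * phi(d1) / (S * sigma * sqrt(T)) = 0.9991673468 * 0.3986941514 / (10.3500 * 0.3100 * 0.2886173938) = 0.430183


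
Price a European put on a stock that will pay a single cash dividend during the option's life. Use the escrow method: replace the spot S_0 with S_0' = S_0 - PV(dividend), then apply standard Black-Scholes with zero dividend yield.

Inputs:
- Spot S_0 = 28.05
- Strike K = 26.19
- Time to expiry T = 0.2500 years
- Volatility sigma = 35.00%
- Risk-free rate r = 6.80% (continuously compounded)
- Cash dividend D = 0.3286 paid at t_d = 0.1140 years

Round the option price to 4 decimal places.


PV(D) = D * exp(-r * t_d) = 0.3286 * 0.99227797 = 0.32606254
S_0' = S_0 - PV(D) = 28.0500 - 0.32606254 = 27.72393746
d1 = (ln(S_0'/K) + (r + sigma^2/2)*T) / (sigma*sqrt(T)) = 0.50989171
d2 = d1 - sigma*sqrt(T) = 0.33489171
exp(-rT) = 0.98314368
N(-d1) = 0.30506366; N(-d2) = 0.36885339
P = K * exp(-rT) * N(-d2) - S_0' * N(-d1) = 26.1900 * 0.98314368 * 0.36885339 - 27.72393746 * 0.30506366 = 1.0399

Answer: Price = 1.0399


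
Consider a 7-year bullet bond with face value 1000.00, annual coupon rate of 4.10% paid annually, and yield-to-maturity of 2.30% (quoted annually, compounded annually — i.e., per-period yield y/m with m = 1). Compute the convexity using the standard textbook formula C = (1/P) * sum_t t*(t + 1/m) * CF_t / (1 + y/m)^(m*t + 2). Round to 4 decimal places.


Answer: Convexity = 46.1344

Derivation:
Coupon per period c = face * coupon_rate / m = 41.000000
Periods per year m = 1; per-period yield y/m = 0.023000
Number of cashflows N = 7
Cashflows (t years, CF_t, discount factor 1/(1+y/m)^(m*t), PV):
  t = 1.0000: CF_t = 41.000000, DF = 0.977517, PV = 40.078201
  t = 2.0000: CF_t = 41.000000, DF = 0.955540, PV = 39.177127
  t = 3.0000: CF_t = 41.000000, DF = 0.934056, PV = 38.296312
  t = 4.0000: CF_t = 41.000000, DF = 0.913056, PV = 37.435300
  t = 5.0000: CF_t = 41.000000, DF = 0.892528, PV = 36.593646
  t = 6.0000: CF_t = 41.000000, DF = 0.872461, PV = 35.770915
  t = 7.0000: CF_t = 1041.000000, DF = 0.852846, PV = 887.812578
Price P = sum_t PV_t = 1115.164081
Convexity numerator sum_t t*(t + 1/m) * CF_t / (1+y/m)^(m*t + 2):
  t = 1.0000: term = 76.592625
  t = 2.0000: term = 224.611802
  t = 3.0000: term = 439.123758
  t = 4.0000: term = 715.418308
  t = 5.0000: term = 1049.000452
  t = 6.0000: term = 1435.582242
  t = 7.0000: term = 47507.048887
Convexity = (1/P) * sum = 51447.378073 / 1115.164081 = 46.134357


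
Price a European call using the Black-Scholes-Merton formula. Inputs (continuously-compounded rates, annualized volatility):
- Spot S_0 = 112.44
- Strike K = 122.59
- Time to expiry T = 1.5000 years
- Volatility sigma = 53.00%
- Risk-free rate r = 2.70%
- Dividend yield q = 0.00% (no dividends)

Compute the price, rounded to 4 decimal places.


Answer: Price = 26.7151

Derivation:
d1 = (ln(S/K) + (r - q + 0.5*sigma^2) * T) / (sigma * sqrt(T)) = 0.25380610
d2 = d1 - sigma * sqrt(T) = -0.39530868
exp(-rT) = 0.96030916; exp(-qT) = 1.00000000
C = S_0 * exp(-qT) * N(d1) - K * exp(-rT) * N(d2)
N(d1) = 0.60017732; N(d2) = 0.34630755
C = 112.4400 * 1.00000000 * 0.60017732 - 122.5900 * 0.96030916 * 0.34630755 = 26.7151


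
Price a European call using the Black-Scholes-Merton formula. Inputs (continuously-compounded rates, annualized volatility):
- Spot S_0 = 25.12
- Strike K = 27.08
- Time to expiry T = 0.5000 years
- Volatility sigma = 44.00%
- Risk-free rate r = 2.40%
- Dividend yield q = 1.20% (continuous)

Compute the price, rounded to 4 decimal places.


Answer: Price = 2.3816

Derivation:
d1 = (ln(S/K) + (r - q + 0.5*sigma^2) * T) / (sigma * sqrt(T)) = -0.06663230
d2 = d1 - sigma * sqrt(T) = -0.37775928
exp(-rT) = 0.98807171; exp(-qT) = 0.99401796
C = S_0 * exp(-qT) * N(d1) - K * exp(-rT) * N(d2)
N(d1) = 0.47343722; N(d2) = 0.35280471
C = 25.1200 * 0.99401796 * 0.47343722 - 27.0800 * 0.98807171 * 0.35280471 = 2.3816


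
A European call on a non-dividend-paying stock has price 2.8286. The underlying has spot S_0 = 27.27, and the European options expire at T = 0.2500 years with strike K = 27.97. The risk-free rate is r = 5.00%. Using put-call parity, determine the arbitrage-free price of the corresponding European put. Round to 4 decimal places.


Answer: Put price = 3.1812

Derivation:
Put-call parity: C - P = S_0 * exp(-qT) - K * exp(-rT).
S_0 * exp(-qT) = 27.2700 * 1.00000000 = 27.27000000
K * exp(-rT) = 27.9700 * 0.98757780 = 27.62255108
P = C - S*exp(-qT) + K*exp(-rT)
P = 2.8286 - 27.27000000 + 27.62255108 = 3.1812


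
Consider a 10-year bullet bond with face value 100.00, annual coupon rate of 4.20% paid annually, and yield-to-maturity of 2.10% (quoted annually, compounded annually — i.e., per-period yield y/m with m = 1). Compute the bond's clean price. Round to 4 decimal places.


Coupon per period c = face * coupon_rate / m = 4.200000
Periods per year m = 1; per-period yield y/m = 0.021000
Number of cashflows N = 10
Cashflows (t years, CF_t, discount factor 1/(1+y/m)^(m*t), PV):
  t = 1.0000: CF_t = 4.200000, DF = 0.979432, PV = 4.113614
  t = 2.0000: CF_t = 4.200000, DF = 0.959287, PV = 4.029005
  t = 3.0000: CF_t = 4.200000, DF = 0.939556, PV = 3.946136
  t = 4.0000: CF_t = 4.200000, DF = 0.920231, PV = 3.864972
  t = 5.0000: CF_t = 4.200000, DF = 0.901304, PV = 3.785477
  t = 6.0000: CF_t = 4.200000, DF = 0.882766, PV = 3.707617
  t = 7.0000: CF_t = 4.200000, DF = 0.864609, PV = 3.631358
  t = 8.0000: CF_t = 4.200000, DF = 0.846826, PV = 3.556668
  t = 9.0000: CF_t = 4.200000, DF = 0.829408, PV = 3.483514
  t = 10.0000: CF_t = 104.200000, DF = 0.812349, PV = 84.646752
Price P = sum_t PV_t = 118.765113

Answer: Price = 118.7651


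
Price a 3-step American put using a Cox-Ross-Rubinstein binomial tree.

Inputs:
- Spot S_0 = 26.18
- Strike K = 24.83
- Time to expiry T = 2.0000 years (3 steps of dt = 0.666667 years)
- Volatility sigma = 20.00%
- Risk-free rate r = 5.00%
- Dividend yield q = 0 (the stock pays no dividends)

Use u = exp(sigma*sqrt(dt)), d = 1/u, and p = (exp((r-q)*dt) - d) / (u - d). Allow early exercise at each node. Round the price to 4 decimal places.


dt = T/N = 0.666667
u = exp(sigma*sqrt(dt)) = 1.177389; d = 1/u = 0.849337
p = (exp((r-q)*dt) - d) / (u - d) = 0.562588
Discount per step: exp(-r*dt) = 0.967216
Stock lattice S(k, i) with i counting down-moves:
  k=0: S(0,0) = 26.1800
  k=1: S(1,0) = 30.8240; S(1,1) = 22.2356
  k=2: S(2,0) = 36.2919; S(2,1) = 26.1800; S(2,2) = 18.8856
  k=3: S(3,0) = 42.7297; S(3,1) = 30.8240; S(3,2) = 22.2356; S(3,3) = 16.0402
Terminal payoffs V(N, i) = max(K - S_T, 0):
  V(3,0) = 0.000000; V(3,1) = 0.000000; V(3,2) = 2.594359; V(3,3) = 8.789804
Backward induction: V(k, i) = exp(-r*dt) * [p * V(k+1, i) + (1-p) * V(k+1, i+1)]; then take max(V_cont, immediate exercise) for American.
  V(2,0) = exp(-r*dt) * [p*0.000000 + (1-p)*0.000000] = 0.000000; exercise = 0.000000; V(2,0) = max -> 0.000000
  V(2,1) = exp(-r*dt) * [p*0.000000 + (1-p)*2.594359] = 1.097601; exercise = 0.000000; V(2,1) = max -> 1.097601
  V(2,2) = exp(-r*dt) * [p*2.594359 + (1-p)*8.789804] = 5.130425; exercise = 5.944449; V(2,2) = max -> 5.944449
  V(1,0) = exp(-r*dt) * [p*0.000000 + (1-p)*1.097601] = 0.464364; exercise = 0.000000; V(1,0) = max -> 0.464364
  V(1,1) = exp(-r*dt) * [p*1.097601 + (1-p)*5.944449] = 3.112183; exercise = 2.594359; V(1,1) = max -> 3.112183
  V(0,0) = exp(-r*dt) * [p*0.464364 + (1-p)*3.112183] = 1.569358; exercise = 0.000000; V(0,0) = max -> 1.569358

Answer: Price = V(0,0) = 1.5694


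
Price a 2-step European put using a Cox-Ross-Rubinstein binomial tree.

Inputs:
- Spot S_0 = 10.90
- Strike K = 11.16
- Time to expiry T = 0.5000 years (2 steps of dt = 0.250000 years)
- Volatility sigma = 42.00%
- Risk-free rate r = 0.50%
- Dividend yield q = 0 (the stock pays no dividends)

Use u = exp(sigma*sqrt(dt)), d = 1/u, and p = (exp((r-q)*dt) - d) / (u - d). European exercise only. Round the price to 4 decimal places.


Answer: Price = V(0,0) = 1.3320

Derivation:
dt = T/N = 0.250000
u = exp(sigma*sqrt(dt)) = 1.233678; d = 1/u = 0.810584
p = (exp((r-q)*dt) - d) / (u - d) = 0.450648
Discount per step: exp(-r*dt) = 0.998751
Stock lattice S(k, i) with i counting down-moves:
  k=0: S(0,0) = 10.9000
  k=1: S(1,0) = 13.4471; S(1,1) = 8.8354
  k=2: S(2,0) = 16.5894; S(2,1) = 10.9000; S(2,2) = 7.1618
Terminal payoffs V(N, i) = max(K - S_T, 0):
  V(2,0) = 0.000000; V(2,1) = 0.260000; V(2,2) = 3.998190
Backward induction: V(k, i) = exp(-r*dt) * [p * V(k+1, i) + (1-p) * V(k+1, i+1)].
  V(1,0) = exp(-r*dt) * [p*0.000000 + (1-p)*0.260000] = 0.142653
  V(1,1) = exp(-r*dt) * [p*0.260000 + (1-p)*3.998190] = 2.310690
  V(0,0) = exp(-r*dt) * [p*0.142653 + (1-p)*2.310690] = 1.332002


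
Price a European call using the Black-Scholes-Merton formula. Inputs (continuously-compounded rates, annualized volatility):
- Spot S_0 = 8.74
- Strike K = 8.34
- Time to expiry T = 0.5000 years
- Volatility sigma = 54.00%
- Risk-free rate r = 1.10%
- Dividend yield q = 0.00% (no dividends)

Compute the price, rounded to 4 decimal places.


d1 = (ln(S/K) + (r - q + 0.5*sigma^2) * T) / (sigma * sqrt(T)) = 0.32801105
d2 = d1 - sigma * sqrt(T) = -0.05382661
exp(-rT) = 0.99451510; exp(-qT) = 1.00000000
C = S_0 * exp(-qT) * N(d1) - K * exp(-rT) * N(d2)
N(d1) = 0.62854835; N(d2) = 0.47853665
C = 8.7400 * 1.00000000 * 0.62854835 - 8.3400 * 0.99451510 * 0.47853665 = 1.5244

Answer: Price = 1.5244


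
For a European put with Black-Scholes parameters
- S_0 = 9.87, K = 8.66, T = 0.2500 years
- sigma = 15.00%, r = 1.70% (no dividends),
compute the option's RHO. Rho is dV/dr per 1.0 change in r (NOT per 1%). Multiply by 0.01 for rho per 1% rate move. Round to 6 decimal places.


Answer: Rho = -0.083975

Derivation:
d1 = 1.8379684116; d2 = 1.7629684116
phi(d1) = 0.0736815777; exp(-qT) = 1.0000000000; exp(-rT) = 0.9957590185
N(-d2) = 0.0389529087
Rho = -K*T*exp(-rT)*N(-d2) = -8.6600 * 0.2500 * 0.9957590185 * 0.0389529087 = -0.083975


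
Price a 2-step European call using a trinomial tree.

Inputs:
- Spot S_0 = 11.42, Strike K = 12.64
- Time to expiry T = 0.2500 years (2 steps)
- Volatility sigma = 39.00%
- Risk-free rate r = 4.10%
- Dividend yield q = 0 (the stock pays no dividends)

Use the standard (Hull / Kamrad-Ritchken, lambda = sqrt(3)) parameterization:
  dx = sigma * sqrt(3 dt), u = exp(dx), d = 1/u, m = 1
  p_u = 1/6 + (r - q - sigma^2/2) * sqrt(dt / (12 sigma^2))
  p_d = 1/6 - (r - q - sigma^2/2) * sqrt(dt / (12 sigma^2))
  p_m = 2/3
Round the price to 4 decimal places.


Answer: Price = V(0,0) = 0.5284

Derivation:
dt = T/N = 0.125000; dx = sigma*sqrt(3*dt) = 0.238825
u = exp(dx) = 1.269757; d = 1/u = 0.787552
p_u = 0.157494, p_m = 0.666667, p_d = 0.175839
Discount per step: exp(-r*dt) = 0.994888
Stock lattice S(k, j) with j the centered position index:
  k=0: S(0,+0) = 11.4200
  k=1: S(1,-1) = 8.9938; S(1,+0) = 11.4200; S(1,+1) = 14.5006
  k=2: S(2,-2) = 7.0831; S(2,-1) = 8.9938; S(2,+0) = 11.4200; S(2,+1) = 14.5006; S(2,+2) = 18.4123
Terminal payoffs V(N, j) = max(S_T - K, 0):
  V(2,-2) = 0.000000; V(2,-1) = 0.000000; V(2,+0) = 0.000000; V(2,+1) = 1.860621; V(2,+2) = 5.772259
Backward induction: V(k, j) = exp(-r*dt) * [p_u * V(k+1, j+1) + p_m * V(k+1, j) + p_d * V(k+1, j-1)]
  V(1,-1) = exp(-r*dt) * [p_u*0.000000 + p_m*0.000000 + p_d*0.000000] = 0.000000
  V(1,+0) = exp(-r*dt) * [p_u*1.860621 + p_m*0.000000 + p_d*0.000000] = 0.291539
  V(1,+1) = exp(-r*dt) * [p_u*5.772259 + p_m*1.860621 + p_d*0.000000] = 2.138523
  V(0,+0) = exp(-r*dt) * [p_u*2.138523 + p_m*0.291539 + p_d*0.000000] = 0.528449


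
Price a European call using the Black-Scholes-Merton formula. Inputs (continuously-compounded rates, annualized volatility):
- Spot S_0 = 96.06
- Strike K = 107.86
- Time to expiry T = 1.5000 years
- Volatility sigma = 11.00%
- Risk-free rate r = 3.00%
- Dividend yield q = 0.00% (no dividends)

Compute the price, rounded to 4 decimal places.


Answer: Price = 2.5432

Derivation:
d1 = (ln(S/K) + (r - q + 0.5*sigma^2) * T) / (sigma * sqrt(T)) = -0.45861940
d2 = d1 - sigma * sqrt(T) = -0.59334134
exp(-rT) = 0.95599748; exp(-qT) = 1.00000000
C = S_0 * exp(-qT) * N(d1) - K * exp(-rT) * N(d2)
N(d1) = 0.32325375; N(d2) = 0.27647637
C = 96.0600 * 1.00000000 * 0.32325375 - 107.8600 * 0.95599748 * 0.27647637 = 2.5432


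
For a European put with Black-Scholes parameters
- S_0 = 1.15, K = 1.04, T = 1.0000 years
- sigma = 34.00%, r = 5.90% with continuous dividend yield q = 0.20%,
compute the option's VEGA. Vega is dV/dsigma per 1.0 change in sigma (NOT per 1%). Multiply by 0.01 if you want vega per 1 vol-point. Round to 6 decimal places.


Answer: Vega = 0.374656

Derivation:
d1 = 0.6333565565; d2 = 0.2933565565
phi(d1) = 0.3264401036; exp(-qT) = 0.9980019987; exp(-rT) = 0.9427067692
Vega = S * exp(-qT) * phi(d1) * sqrt(T) = 1.1500 * 0.9980019987 * 0.3264401036 * 1.0000000000 = 0.374656


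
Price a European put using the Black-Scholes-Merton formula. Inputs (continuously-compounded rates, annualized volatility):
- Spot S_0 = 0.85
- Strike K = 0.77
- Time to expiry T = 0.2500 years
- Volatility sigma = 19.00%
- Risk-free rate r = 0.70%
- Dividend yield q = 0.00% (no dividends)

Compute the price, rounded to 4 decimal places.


Answer: Price = 0.0057

Derivation:
d1 = (ln(S/K) + (r - q + 0.5*sigma^2) * T) / (sigma * sqrt(T)) = 1.10640352
d2 = d1 - sigma * sqrt(T) = 1.01140352
exp(-rT) = 0.99825153; exp(-qT) = 1.00000000
P = K * exp(-rT) * N(-d2) - S_0 * exp(-qT) * N(-d1)
N(-d1) = 0.13427595; N(-d2) = 0.15591167
P = 0.7700 * 0.99825153 * 0.15591167 - 0.8500 * 1.00000000 * 0.13427595 = 0.0057


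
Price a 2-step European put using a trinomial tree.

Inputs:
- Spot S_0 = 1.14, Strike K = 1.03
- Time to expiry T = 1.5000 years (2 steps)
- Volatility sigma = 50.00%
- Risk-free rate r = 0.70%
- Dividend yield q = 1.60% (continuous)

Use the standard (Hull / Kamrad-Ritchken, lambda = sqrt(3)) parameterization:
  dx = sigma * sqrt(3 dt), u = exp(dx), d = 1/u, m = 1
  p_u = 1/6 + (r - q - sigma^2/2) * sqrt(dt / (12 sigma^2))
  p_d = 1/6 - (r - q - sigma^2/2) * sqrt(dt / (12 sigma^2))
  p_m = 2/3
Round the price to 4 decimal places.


dt = T/N = 0.750000; dx = sigma*sqrt(3*dt) = 0.750000
u = exp(dx) = 2.117000; d = 1/u = 0.472367
p_u = 0.099667, p_m = 0.666667, p_d = 0.233667
Discount per step: exp(-r*dt) = 0.994764
Stock lattice S(k, j) with j the centered position index:
  k=0: S(0,+0) = 1.1400
  k=1: S(1,-1) = 0.5385; S(1,+0) = 1.1400; S(1,+1) = 2.4134
  k=2: S(2,-2) = 0.2544; S(2,-1) = 0.5385; S(2,+0) = 1.1400; S(2,+1) = 2.4134; S(2,+2) = 5.1091
Terminal payoffs V(N, j) = max(K - S_T, 0):
  V(2,-2) = 0.775632; V(2,-1) = 0.491502; V(2,+0) = 0.000000; V(2,+1) = 0.000000; V(2,+2) = 0.000000
Backward induction: V(k, j) = exp(-r*dt) * [p_u * V(k+1, j+1) + p_m * V(k+1, j) + p_d * V(k+1, j-1)]
  V(1,-1) = exp(-r*dt) * [p_u*0.000000 + p_m*0.491502 + p_d*0.775632] = 0.506243
  V(1,+0) = exp(-r*dt) * [p_u*0.000000 + p_m*0.000000 + p_d*0.491502] = 0.114246
  V(1,+1) = exp(-r*dt) * [p_u*0.000000 + p_m*0.000000 + p_d*0.000000] = 0.000000
  V(0,+0) = exp(-r*dt) * [p_u*0.000000 + p_m*0.114246 + p_d*0.506243] = 0.193438

Answer: Price = V(0,0) = 0.1934


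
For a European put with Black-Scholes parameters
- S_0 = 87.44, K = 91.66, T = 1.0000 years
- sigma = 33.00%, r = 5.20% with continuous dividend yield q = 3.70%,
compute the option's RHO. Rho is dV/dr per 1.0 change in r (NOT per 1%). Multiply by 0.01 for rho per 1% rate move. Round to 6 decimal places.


Answer: Rho = -52.512385

Derivation:
d1 = 0.0676265600; d2 = -0.2623734400
phi(d1) = 0.3980310710; exp(-qT) = 0.9636761353; exp(-rT) = 0.9493288668
N(-d2) = 0.6034832263
Rho = -K*T*exp(-rT)*N(-d2) = -91.6600 * 1.0000 * 0.9493288668 * 0.6034832263 = -52.512385


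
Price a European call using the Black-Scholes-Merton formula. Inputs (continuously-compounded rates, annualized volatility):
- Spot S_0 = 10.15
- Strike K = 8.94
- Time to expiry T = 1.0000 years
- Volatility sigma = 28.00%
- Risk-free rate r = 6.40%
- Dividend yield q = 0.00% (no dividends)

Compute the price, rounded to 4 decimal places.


d1 = (ln(S/K) + (r - q + 0.5*sigma^2) * T) / (sigma * sqrt(T)) = 0.82192184
d2 = d1 - sigma * sqrt(T) = 0.54192184
exp(-rT) = 0.93800500; exp(-qT) = 1.00000000
C = S_0 * exp(-qT) * N(d1) - K * exp(-rT) * N(d2)
N(d1) = 0.79443931; N(d2) = 0.70606383
C = 10.1500 * 1.00000000 * 0.79443931 - 8.9400 * 0.93800500 * 0.70606383 = 2.1427

Answer: Price = 2.1427


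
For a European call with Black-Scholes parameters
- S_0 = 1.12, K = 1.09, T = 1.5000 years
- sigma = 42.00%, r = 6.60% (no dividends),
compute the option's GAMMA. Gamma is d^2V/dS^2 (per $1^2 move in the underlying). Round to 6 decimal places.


Answer: Gamma = 0.610351

Derivation:
d1 = 0.5024389260; d2 = -0.0119539200
phi(d1) = 0.3516352120; exp(-qT) = 1.0000000000; exp(-rT) = 0.9057427080
Gamma = exp(-qT) * phi(d1) / (S * sigma * sqrt(T)) = 1.0000000000 * 0.3516352120 / (1.1200 * 0.4200 * 1.2247448714) = 0.610351


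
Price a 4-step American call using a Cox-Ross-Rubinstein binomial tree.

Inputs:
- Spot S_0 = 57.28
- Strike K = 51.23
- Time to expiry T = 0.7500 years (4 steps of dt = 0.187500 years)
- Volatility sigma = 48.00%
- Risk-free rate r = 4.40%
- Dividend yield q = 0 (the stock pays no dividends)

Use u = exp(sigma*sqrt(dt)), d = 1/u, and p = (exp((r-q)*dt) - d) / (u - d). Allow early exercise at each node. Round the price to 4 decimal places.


Answer: Price = V(0,0) = 13.4131

Derivation:
dt = T/N = 0.187500
u = exp(sigma*sqrt(dt)) = 1.231024; d = 1/u = 0.812332
p = (exp((r-q)*dt) - d) / (u - d) = 0.468010
Discount per step: exp(-r*dt) = 0.991784
Stock lattice S(k, i) with i counting down-moves:
  k=0: S(0,0) = 57.2800
  k=1: S(1,0) = 70.5130; S(1,1) = 46.5304
  k=2: S(2,0) = 86.8032; S(2,1) = 57.2800; S(2,2) = 37.7981
  k=3: S(3,0) = 106.8568; S(3,1) = 70.5130; S(3,2) = 46.5304; S(3,3) = 30.7046
  k=4: S(4,0) = 131.5433; S(4,1) = 86.8032; S(4,2) = 57.2800; S(4,3) = 37.7981; S(4,4) = 24.9423
Terminal payoffs V(N, i) = max(S_T - K, 0):
  V(4,0) = 80.313278; V(4,1) = 35.573220; V(4,2) = 6.050000; V(4,3) = 0.000000; V(4,4) = 0.000000
Backward induction: V(k, i) = exp(-r*dt) * [p * V(k+1, i) + (1-p) * V(k+1, i+1)]; then take max(V_cont, immediate exercise) for American.
  V(3,0) = exp(-r*dt) * [p*80.313278 + (1-p)*35.573220] = 56.047729; exercise = 55.626821; V(3,0) = max -> 56.047729
  V(3,1) = exp(-r*dt) * [p*35.573220 + (1-p)*6.050000] = 19.703946; exercise = 19.283037; V(3,1) = max -> 19.703946
  V(3,2) = exp(-r*dt) * [p*6.050000 + (1-p)*0.000000] = 2.808200; exercise = 0.000000; V(3,2) = max -> 2.808200
  V(3,3) = exp(-r*dt) * [p*0.000000 + (1-p)*0.000000] = 0.000000; exercise = 0.000000; V(3,3) = max -> 0.000000
  V(2,0) = exp(-r*dt) * [p*56.047729 + (1-p)*19.703946] = 36.411579; exercise = 35.573220; V(2,0) = max -> 36.411579
  V(2,1) = exp(-r*dt) * [p*19.703946 + (1-p)*2.808200] = 10.627546; exercise = 6.050000; V(2,1) = max -> 10.627546
  V(2,2) = exp(-r*dt) * [p*2.808200 + (1-p)*0.000000] = 1.303469; exercise = 0.000000; V(2,2) = max -> 1.303469
  V(1,0) = exp(-r*dt) * [p*36.411579 + (1-p)*10.627546] = 22.508282; exercise = 19.283037; V(1,0) = max -> 22.508282
  V(1,1) = exp(-r*dt) * [p*10.627546 + (1-p)*1.303469] = 5.620672; exercise = 0.000000; V(1,1) = max -> 5.620672
  V(0,0) = exp(-r*dt) * [p*22.508282 + (1-p)*5.620672] = 13.413135; exercise = 6.050000; V(0,0) = max -> 13.413135
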